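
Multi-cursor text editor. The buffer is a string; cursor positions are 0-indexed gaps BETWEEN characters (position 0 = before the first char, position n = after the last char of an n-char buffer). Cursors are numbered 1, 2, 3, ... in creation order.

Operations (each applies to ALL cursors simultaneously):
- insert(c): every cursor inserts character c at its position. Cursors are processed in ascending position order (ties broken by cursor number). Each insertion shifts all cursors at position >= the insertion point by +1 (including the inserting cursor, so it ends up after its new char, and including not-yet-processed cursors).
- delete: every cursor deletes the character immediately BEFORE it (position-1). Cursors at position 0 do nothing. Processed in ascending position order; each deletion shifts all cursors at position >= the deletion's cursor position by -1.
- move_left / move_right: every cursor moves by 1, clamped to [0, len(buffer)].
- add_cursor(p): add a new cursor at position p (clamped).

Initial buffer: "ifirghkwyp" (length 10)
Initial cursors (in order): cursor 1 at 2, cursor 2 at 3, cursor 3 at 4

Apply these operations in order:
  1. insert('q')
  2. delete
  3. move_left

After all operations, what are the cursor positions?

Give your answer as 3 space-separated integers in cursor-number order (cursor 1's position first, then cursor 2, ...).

After op 1 (insert('q')): buffer="ifqiqrqghkwyp" (len 13), cursors c1@3 c2@5 c3@7, authorship ..1.2.3......
After op 2 (delete): buffer="ifirghkwyp" (len 10), cursors c1@2 c2@3 c3@4, authorship ..........
After op 3 (move_left): buffer="ifirghkwyp" (len 10), cursors c1@1 c2@2 c3@3, authorship ..........

Answer: 1 2 3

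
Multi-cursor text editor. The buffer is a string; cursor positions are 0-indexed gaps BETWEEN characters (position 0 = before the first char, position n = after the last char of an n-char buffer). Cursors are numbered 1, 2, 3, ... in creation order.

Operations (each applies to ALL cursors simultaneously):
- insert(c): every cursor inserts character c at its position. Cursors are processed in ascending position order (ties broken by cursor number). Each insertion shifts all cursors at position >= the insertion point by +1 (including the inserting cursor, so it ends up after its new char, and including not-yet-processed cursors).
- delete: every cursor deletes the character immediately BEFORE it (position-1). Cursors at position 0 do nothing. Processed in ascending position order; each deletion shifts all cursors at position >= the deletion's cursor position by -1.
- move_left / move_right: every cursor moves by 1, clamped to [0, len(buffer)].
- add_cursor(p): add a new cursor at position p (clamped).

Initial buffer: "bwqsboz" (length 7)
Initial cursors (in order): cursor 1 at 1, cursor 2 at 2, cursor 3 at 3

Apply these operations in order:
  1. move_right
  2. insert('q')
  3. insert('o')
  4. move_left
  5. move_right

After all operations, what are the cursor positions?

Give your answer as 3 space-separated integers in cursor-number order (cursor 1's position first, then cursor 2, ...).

After op 1 (move_right): buffer="bwqsboz" (len 7), cursors c1@2 c2@3 c3@4, authorship .......
After op 2 (insert('q')): buffer="bwqqqsqboz" (len 10), cursors c1@3 c2@5 c3@7, authorship ..1.2.3...
After op 3 (insert('o')): buffer="bwqoqqosqoboz" (len 13), cursors c1@4 c2@7 c3@10, authorship ..11.22.33...
After op 4 (move_left): buffer="bwqoqqosqoboz" (len 13), cursors c1@3 c2@6 c3@9, authorship ..11.22.33...
After op 5 (move_right): buffer="bwqoqqosqoboz" (len 13), cursors c1@4 c2@7 c3@10, authorship ..11.22.33...

Answer: 4 7 10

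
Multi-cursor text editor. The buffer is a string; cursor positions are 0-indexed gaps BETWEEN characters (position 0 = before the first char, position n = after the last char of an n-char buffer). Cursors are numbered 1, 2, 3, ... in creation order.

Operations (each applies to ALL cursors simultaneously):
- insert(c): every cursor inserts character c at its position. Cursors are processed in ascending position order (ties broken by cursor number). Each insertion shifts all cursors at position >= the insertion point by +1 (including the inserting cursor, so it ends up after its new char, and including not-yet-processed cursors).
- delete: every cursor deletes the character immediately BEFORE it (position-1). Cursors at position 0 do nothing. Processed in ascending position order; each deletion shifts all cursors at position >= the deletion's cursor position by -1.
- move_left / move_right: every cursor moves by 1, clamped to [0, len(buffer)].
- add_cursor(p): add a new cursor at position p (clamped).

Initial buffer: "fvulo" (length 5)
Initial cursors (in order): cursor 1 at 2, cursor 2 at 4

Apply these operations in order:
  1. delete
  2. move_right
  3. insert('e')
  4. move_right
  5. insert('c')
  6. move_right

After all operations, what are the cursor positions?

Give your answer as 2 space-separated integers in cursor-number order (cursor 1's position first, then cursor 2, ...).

After op 1 (delete): buffer="fuo" (len 3), cursors c1@1 c2@2, authorship ...
After op 2 (move_right): buffer="fuo" (len 3), cursors c1@2 c2@3, authorship ...
After op 3 (insert('e')): buffer="fueoe" (len 5), cursors c1@3 c2@5, authorship ..1.2
After op 4 (move_right): buffer="fueoe" (len 5), cursors c1@4 c2@5, authorship ..1.2
After op 5 (insert('c')): buffer="fueocec" (len 7), cursors c1@5 c2@7, authorship ..1.122
After op 6 (move_right): buffer="fueocec" (len 7), cursors c1@6 c2@7, authorship ..1.122

Answer: 6 7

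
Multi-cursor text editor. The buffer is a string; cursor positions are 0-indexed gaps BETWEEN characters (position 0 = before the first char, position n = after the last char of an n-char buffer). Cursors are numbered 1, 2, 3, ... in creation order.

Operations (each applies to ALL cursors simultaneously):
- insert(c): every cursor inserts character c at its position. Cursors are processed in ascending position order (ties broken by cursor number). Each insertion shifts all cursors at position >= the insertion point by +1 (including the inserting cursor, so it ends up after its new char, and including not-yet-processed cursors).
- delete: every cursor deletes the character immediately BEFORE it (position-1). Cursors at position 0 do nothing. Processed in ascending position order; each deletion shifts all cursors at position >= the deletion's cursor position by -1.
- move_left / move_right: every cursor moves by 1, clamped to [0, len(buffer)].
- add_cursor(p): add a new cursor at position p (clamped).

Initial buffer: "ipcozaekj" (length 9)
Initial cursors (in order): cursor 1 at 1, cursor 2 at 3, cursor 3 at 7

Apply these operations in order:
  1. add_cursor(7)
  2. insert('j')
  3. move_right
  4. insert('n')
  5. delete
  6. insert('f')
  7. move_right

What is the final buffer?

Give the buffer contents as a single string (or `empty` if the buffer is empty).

Answer: ijpfcjofzaejjkffj

Derivation:
After op 1 (add_cursor(7)): buffer="ipcozaekj" (len 9), cursors c1@1 c2@3 c3@7 c4@7, authorship .........
After op 2 (insert('j')): buffer="ijpcjozaejjkj" (len 13), cursors c1@2 c2@5 c3@11 c4@11, authorship .1..2....34..
After op 3 (move_right): buffer="ijpcjozaejjkj" (len 13), cursors c1@3 c2@6 c3@12 c4@12, authorship .1..2....34..
After op 4 (insert('n')): buffer="ijpncjonzaejjknnj" (len 17), cursors c1@4 c2@8 c3@16 c4@16, authorship .1.1.2.2...34.34.
After op 5 (delete): buffer="ijpcjozaejjkj" (len 13), cursors c1@3 c2@6 c3@12 c4@12, authorship .1..2....34..
After op 6 (insert('f')): buffer="ijpfcjofzaejjkffj" (len 17), cursors c1@4 c2@8 c3@16 c4@16, authorship .1.1.2.2...34.34.
After op 7 (move_right): buffer="ijpfcjofzaejjkffj" (len 17), cursors c1@5 c2@9 c3@17 c4@17, authorship .1.1.2.2...34.34.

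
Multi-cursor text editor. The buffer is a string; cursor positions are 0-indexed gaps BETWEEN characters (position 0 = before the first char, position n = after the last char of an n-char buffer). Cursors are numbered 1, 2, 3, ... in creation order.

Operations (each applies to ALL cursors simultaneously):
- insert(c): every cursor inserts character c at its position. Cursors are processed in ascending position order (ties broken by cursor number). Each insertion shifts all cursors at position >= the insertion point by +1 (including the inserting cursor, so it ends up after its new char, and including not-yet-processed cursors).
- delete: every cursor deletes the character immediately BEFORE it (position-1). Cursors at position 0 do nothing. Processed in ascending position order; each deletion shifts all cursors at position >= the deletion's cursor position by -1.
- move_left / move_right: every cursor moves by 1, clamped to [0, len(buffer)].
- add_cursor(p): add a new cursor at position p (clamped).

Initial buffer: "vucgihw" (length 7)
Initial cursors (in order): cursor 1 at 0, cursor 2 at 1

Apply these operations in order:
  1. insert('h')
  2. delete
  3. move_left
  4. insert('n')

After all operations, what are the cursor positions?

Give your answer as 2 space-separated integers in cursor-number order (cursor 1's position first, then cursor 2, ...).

After op 1 (insert('h')): buffer="hvhucgihw" (len 9), cursors c1@1 c2@3, authorship 1.2......
After op 2 (delete): buffer="vucgihw" (len 7), cursors c1@0 c2@1, authorship .......
After op 3 (move_left): buffer="vucgihw" (len 7), cursors c1@0 c2@0, authorship .......
After op 4 (insert('n')): buffer="nnvucgihw" (len 9), cursors c1@2 c2@2, authorship 12.......

Answer: 2 2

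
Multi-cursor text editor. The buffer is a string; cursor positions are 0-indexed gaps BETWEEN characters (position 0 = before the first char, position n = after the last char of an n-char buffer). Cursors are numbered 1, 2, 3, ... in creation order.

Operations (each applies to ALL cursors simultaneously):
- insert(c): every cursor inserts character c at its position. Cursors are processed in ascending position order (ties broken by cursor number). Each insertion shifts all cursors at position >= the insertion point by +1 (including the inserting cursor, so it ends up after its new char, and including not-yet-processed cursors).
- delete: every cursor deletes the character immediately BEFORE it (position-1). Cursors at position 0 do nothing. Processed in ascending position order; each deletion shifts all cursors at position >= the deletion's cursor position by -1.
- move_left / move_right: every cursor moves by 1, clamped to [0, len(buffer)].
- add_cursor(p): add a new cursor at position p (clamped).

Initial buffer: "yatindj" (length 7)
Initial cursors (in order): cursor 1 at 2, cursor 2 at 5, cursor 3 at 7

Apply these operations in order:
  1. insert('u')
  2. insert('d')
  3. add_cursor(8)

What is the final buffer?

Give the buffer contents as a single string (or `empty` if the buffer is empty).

After op 1 (insert('u')): buffer="yautinudju" (len 10), cursors c1@3 c2@7 c3@10, authorship ..1...2..3
After op 2 (insert('d')): buffer="yaudtinuddjud" (len 13), cursors c1@4 c2@9 c3@13, authorship ..11...22..33
After op 3 (add_cursor(8)): buffer="yaudtinuddjud" (len 13), cursors c1@4 c4@8 c2@9 c3@13, authorship ..11...22..33

Answer: yaudtinuddjud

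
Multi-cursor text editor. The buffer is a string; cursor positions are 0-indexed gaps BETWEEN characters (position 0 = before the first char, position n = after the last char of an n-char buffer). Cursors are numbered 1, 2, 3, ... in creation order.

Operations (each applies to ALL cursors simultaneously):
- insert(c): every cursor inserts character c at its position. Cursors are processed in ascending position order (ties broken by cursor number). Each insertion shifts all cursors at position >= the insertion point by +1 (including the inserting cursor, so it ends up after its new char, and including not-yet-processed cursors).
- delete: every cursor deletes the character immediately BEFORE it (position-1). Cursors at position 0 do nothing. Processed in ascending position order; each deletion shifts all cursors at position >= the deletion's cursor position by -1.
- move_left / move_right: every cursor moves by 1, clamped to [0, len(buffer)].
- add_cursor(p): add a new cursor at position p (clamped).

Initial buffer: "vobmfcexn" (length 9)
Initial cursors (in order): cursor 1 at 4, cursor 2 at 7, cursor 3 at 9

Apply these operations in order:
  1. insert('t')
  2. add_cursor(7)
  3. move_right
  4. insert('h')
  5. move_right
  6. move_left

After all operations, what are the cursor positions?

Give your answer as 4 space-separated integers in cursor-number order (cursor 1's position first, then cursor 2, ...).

Answer: 7 13 15 10

Derivation:
After op 1 (insert('t')): buffer="vobmtfcetxnt" (len 12), cursors c1@5 c2@9 c3@12, authorship ....1...2..3
After op 2 (add_cursor(7)): buffer="vobmtfcetxnt" (len 12), cursors c1@5 c4@7 c2@9 c3@12, authorship ....1...2..3
After op 3 (move_right): buffer="vobmtfcetxnt" (len 12), cursors c1@6 c4@8 c2@10 c3@12, authorship ....1...2..3
After op 4 (insert('h')): buffer="vobmtfhcehtxhnth" (len 16), cursors c1@7 c4@10 c2@13 c3@16, authorship ....1.1..42.2.33
After op 5 (move_right): buffer="vobmtfhcehtxhnth" (len 16), cursors c1@8 c4@11 c2@14 c3@16, authorship ....1.1..42.2.33
After op 6 (move_left): buffer="vobmtfhcehtxhnth" (len 16), cursors c1@7 c4@10 c2@13 c3@15, authorship ....1.1..42.2.33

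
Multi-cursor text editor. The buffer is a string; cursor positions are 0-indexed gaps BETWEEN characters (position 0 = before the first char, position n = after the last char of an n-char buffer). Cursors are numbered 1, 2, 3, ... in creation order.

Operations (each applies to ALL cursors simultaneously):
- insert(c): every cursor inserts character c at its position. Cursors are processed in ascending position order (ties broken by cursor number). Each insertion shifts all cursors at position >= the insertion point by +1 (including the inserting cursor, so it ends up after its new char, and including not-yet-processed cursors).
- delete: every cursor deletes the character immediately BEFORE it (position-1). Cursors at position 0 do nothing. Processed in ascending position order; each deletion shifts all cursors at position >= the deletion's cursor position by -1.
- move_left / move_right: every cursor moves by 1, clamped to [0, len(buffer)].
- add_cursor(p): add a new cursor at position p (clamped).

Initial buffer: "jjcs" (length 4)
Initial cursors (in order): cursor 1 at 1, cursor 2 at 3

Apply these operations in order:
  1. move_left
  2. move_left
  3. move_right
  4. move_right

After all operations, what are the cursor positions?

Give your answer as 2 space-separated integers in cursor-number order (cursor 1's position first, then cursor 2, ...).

After op 1 (move_left): buffer="jjcs" (len 4), cursors c1@0 c2@2, authorship ....
After op 2 (move_left): buffer="jjcs" (len 4), cursors c1@0 c2@1, authorship ....
After op 3 (move_right): buffer="jjcs" (len 4), cursors c1@1 c2@2, authorship ....
After op 4 (move_right): buffer="jjcs" (len 4), cursors c1@2 c2@3, authorship ....

Answer: 2 3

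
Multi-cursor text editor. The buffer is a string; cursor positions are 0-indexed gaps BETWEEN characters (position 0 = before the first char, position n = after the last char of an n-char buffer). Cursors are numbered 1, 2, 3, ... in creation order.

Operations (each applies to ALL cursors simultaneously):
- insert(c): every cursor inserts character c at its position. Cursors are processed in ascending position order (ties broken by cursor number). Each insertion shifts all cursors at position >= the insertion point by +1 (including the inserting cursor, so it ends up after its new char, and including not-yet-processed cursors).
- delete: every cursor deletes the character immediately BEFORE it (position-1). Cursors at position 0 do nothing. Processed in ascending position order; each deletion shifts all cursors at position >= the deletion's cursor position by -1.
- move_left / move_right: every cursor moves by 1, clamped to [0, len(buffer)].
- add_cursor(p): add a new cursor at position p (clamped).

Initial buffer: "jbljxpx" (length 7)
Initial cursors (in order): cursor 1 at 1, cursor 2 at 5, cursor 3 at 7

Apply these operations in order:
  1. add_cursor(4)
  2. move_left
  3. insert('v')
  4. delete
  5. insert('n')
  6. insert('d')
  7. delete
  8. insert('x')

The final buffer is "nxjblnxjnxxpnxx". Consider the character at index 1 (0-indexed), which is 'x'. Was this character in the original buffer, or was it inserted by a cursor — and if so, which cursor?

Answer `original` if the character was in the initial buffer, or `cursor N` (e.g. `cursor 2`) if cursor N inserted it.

Answer: cursor 1

Derivation:
After op 1 (add_cursor(4)): buffer="jbljxpx" (len 7), cursors c1@1 c4@4 c2@5 c3@7, authorship .......
After op 2 (move_left): buffer="jbljxpx" (len 7), cursors c1@0 c4@3 c2@4 c3@6, authorship .......
After op 3 (insert('v')): buffer="vjblvjvxpvx" (len 11), cursors c1@1 c4@5 c2@7 c3@10, authorship 1...4.2..3.
After op 4 (delete): buffer="jbljxpx" (len 7), cursors c1@0 c4@3 c2@4 c3@6, authorship .......
After op 5 (insert('n')): buffer="njblnjnxpnx" (len 11), cursors c1@1 c4@5 c2@7 c3@10, authorship 1...4.2..3.
After op 6 (insert('d')): buffer="ndjblndjndxpndx" (len 15), cursors c1@2 c4@7 c2@10 c3@14, authorship 11...44.22..33.
After op 7 (delete): buffer="njblnjnxpnx" (len 11), cursors c1@1 c4@5 c2@7 c3@10, authorship 1...4.2..3.
After op 8 (insert('x')): buffer="nxjblnxjnxxpnxx" (len 15), cursors c1@2 c4@7 c2@10 c3@14, authorship 11...44.22..33.
Authorship (.=original, N=cursor N): 1 1 . . . 4 4 . 2 2 . . 3 3 .
Index 1: author = 1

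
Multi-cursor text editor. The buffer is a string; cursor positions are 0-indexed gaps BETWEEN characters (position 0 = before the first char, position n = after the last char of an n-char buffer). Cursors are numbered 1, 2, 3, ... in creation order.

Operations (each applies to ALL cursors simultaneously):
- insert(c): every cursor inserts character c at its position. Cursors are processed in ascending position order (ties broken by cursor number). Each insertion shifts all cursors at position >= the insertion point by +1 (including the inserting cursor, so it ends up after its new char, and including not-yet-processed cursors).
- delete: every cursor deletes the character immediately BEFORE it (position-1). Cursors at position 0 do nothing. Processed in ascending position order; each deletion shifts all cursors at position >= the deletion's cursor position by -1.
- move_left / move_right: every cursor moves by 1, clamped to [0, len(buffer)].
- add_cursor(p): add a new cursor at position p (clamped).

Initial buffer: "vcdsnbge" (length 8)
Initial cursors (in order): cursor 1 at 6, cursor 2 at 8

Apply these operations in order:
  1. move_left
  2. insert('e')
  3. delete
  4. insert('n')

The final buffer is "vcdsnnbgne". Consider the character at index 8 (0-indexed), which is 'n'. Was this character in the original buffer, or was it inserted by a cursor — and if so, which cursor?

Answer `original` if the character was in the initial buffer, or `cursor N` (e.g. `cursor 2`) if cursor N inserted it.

After op 1 (move_left): buffer="vcdsnbge" (len 8), cursors c1@5 c2@7, authorship ........
After op 2 (insert('e')): buffer="vcdsnebgee" (len 10), cursors c1@6 c2@9, authorship .....1..2.
After op 3 (delete): buffer="vcdsnbge" (len 8), cursors c1@5 c2@7, authorship ........
After op 4 (insert('n')): buffer="vcdsnnbgne" (len 10), cursors c1@6 c2@9, authorship .....1..2.
Authorship (.=original, N=cursor N): . . . . . 1 . . 2 .
Index 8: author = 2

Answer: cursor 2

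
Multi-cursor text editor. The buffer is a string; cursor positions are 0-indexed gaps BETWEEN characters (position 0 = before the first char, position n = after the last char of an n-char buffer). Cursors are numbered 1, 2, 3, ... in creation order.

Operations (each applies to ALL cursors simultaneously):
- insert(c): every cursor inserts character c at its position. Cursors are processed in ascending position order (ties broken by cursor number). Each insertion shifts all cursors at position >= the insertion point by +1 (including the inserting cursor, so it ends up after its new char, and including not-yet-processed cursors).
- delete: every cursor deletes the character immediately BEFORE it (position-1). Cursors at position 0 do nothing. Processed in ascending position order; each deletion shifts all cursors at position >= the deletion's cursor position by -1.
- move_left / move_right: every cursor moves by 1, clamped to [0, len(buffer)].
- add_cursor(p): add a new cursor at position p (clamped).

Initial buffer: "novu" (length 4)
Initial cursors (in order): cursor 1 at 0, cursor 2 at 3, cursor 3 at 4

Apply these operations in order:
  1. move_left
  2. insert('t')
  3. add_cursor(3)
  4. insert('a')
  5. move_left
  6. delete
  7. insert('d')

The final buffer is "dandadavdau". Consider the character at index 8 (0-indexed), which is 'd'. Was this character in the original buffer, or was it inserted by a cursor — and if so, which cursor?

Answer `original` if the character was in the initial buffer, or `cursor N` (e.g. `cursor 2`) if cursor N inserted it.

After op 1 (move_left): buffer="novu" (len 4), cursors c1@0 c2@2 c3@3, authorship ....
After op 2 (insert('t')): buffer="tnotvtu" (len 7), cursors c1@1 c2@4 c3@6, authorship 1..2.3.
After op 3 (add_cursor(3)): buffer="tnotvtu" (len 7), cursors c1@1 c4@3 c2@4 c3@6, authorship 1..2.3.
After op 4 (insert('a')): buffer="tanoatavtau" (len 11), cursors c1@2 c4@5 c2@7 c3@10, authorship 11..422.33.
After op 5 (move_left): buffer="tanoatavtau" (len 11), cursors c1@1 c4@4 c2@6 c3@9, authorship 11..422.33.
After op 6 (delete): buffer="anaavau" (len 7), cursors c1@0 c4@2 c2@3 c3@5, authorship 1.42.3.
After op 7 (insert('d')): buffer="dandadavdau" (len 11), cursors c1@1 c4@4 c2@6 c3@9, authorship 11.4422.33.
Authorship (.=original, N=cursor N): 1 1 . 4 4 2 2 . 3 3 .
Index 8: author = 3

Answer: cursor 3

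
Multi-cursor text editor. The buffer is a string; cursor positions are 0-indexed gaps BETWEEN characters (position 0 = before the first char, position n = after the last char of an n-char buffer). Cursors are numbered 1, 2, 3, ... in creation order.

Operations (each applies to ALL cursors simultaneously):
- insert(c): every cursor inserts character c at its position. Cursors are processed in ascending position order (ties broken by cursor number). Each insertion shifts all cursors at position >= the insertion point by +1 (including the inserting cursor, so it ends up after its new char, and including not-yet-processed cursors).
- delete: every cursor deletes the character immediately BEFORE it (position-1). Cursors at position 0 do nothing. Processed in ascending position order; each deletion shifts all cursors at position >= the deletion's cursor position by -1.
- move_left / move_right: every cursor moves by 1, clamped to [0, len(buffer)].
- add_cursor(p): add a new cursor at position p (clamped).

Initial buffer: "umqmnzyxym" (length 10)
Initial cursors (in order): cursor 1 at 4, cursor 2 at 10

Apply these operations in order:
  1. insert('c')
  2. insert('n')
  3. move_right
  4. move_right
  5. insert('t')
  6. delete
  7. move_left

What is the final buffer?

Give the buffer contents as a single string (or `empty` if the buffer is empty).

After op 1 (insert('c')): buffer="umqmcnzyxymc" (len 12), cursors c1@5 c2@12, authorship ....1......2
After op 2 (insert('n')): buffer="umqmcnnzyxymcn" (len 14), cursors c1@6 c2@14, authorship ....11......22
After op 3 (move_right): buffer="umqmcnnzyxymcn" (len 14), cursors c1@7 c2@14, authorship ....11......22
After op 4 (move_right): buffer="umqmcnnzyxymcn" (len 14), cursors c1@8 c2@14, authorship ....11......22
After op 5 (insert('t')): buffer="umqmcnnztyxymcnt" (len 16), cursors c1@9 c2@16, authorship ....11..1....222
After op 6 (delete): buffer="umqmcnnzyxymcn" (len 14), cursors c1@8 c2@14, authorship ....11......22
After op 7 (move_left): buffer="umqmcnnzyxymcn" (len 14), cursors c1@7 c2@13, authorship ....11......22

Answer: umqmcnnzyxymcn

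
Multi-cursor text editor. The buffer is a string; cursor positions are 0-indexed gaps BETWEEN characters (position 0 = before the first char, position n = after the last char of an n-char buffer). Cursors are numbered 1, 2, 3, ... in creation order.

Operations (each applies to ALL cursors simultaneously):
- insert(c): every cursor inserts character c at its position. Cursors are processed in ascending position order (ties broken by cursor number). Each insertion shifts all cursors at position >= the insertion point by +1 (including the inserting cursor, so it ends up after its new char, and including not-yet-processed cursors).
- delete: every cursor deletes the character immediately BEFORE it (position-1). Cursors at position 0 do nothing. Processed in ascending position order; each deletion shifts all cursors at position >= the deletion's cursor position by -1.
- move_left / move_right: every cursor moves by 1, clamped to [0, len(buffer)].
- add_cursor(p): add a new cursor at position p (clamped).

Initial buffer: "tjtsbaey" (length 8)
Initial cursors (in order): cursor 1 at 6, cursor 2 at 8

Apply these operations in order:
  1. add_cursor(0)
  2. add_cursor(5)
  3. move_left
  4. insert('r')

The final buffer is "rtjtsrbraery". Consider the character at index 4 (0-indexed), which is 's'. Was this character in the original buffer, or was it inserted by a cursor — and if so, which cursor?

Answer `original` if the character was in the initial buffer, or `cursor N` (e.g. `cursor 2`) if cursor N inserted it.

Answer: original

Derivation:
After op 1 (add_cursor(0)): buffer="tjtsbaey" (len 8), cursors c3@0 c1@6 c2@8, authorship ........
After op 2 (add_cursor(5)): buffer="tjtsbaey" (len 8), cursors c3@0 c4@5 c1@6 c2@8, authorship ........
After op 3 (move_left): buffer="tjtsbaey" (len 8), cursors c3@0 c4@4 c1@5 c2@7, authorship ........
After op 4 (insert('r')): buffer="rtjtsrbraery" (len 12), cursors c3@1 c4@6 c1@8 c2@11, authorship 3....4.1..2.
Authorship (.=original, N=cursor N): 3 . . . . 4 . 1 . . 2 .
Index 4: author = original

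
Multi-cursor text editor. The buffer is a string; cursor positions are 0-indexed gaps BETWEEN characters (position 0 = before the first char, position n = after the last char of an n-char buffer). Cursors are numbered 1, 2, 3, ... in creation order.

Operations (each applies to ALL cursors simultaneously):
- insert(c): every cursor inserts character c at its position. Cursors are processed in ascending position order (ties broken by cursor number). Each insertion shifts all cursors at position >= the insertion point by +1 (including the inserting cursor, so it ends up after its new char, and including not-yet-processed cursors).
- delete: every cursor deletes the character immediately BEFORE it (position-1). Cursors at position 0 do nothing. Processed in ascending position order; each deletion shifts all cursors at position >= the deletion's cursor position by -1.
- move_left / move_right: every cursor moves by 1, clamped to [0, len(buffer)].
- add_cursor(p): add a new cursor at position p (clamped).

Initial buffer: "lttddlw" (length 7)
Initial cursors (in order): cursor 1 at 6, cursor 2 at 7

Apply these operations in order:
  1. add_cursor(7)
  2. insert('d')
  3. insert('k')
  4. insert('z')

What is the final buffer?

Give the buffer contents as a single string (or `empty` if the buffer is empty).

Answer: lttddldkzwddkkzz

Derivation:
After op 1 (add_cursor(7)): buffer="lttddlw" (len 7), cursors c1@6 c2@7 c3@7, authorship .......
After op 2 (insert('d')): buffer="lttddldwdd" (len 10), cursors c1@7 c2@10 c3@10, authorship ......1.23
After op 3 (insert('k')): buffer="lttddldkwddkk" (len 13), cursors c1@8 c2@13 c3@13, authorship ......11.2323
After op 4 (insert('z')): buffer="lttddldkzwddkkzz" (len 16), cursors c1@9 c2@16 c3@16, authorship ......111.232323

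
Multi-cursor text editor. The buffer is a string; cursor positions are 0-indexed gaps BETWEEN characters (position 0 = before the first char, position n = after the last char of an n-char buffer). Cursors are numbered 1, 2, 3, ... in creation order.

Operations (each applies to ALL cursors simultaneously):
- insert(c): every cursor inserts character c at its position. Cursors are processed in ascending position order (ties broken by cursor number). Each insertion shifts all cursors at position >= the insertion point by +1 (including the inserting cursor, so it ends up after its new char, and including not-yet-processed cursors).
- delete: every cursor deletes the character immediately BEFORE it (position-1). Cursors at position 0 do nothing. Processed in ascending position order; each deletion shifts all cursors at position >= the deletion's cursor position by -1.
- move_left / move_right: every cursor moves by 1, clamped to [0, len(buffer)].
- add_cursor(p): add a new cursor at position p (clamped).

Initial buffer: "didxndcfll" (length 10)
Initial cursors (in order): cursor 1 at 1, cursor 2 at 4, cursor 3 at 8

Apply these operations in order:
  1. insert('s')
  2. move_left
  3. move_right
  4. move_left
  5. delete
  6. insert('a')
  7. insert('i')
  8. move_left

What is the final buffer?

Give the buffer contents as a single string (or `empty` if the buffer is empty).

After op 1 (insert('s')): buffer="dsidxsndcfsll" (len 13), cursors c1@2 c2@6 c3@11, authorship .1...2....3..
After op 2 (move_left): buffer="dsidxsndcfsll" (len 13), cursors c1@1 c2@5 c3@10, authorship .1...2....3..
After op 3 (move_right): buffer="dsidxsndcfsll" (len 13), cursors c1@2 c2@6 c3@11, authorship .1...2....3..
After op 4 (move_left): buffer="dsidxsndcfsll" (len 13), cursors c1@1 c2@5 c3@10, authorship .1...2....3..
After op 5 (delete): buffer="sidsndcsll" (len 10), cursors c1@0 c2@3 c3@7, authorship 1..2...3..
After op 6 (insert('a')): buffer="asidasndcasll" (len 13), cursors c1@1 c2@5 c3@10, authorship 11..22...33..
After op 7 (insert('i')): buffer="aisidaisndcaisll" (len 16), cursors c1@2 c2@7 c3@13, authorship 111..222...333..
After op 8 (move_left): buffer="aisidaisndcaisll" (len 16), cursors c1@1 c2@6 c3@12, authorship 111..222...333..

Answer: aisidaisndcaisll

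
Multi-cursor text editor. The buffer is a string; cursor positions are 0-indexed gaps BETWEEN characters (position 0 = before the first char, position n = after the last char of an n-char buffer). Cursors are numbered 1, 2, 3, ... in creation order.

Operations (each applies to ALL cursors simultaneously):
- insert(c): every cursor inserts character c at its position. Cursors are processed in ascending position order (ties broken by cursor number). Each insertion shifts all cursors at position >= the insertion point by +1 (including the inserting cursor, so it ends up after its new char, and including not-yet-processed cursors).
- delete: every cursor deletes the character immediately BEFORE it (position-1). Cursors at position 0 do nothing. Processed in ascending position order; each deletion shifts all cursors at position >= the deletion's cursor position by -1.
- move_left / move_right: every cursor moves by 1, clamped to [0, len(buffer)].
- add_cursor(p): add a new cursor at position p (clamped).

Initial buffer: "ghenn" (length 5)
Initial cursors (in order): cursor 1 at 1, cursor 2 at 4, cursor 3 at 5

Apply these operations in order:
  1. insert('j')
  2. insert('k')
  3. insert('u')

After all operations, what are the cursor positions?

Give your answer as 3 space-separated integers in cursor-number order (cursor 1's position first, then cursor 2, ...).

After op 1 (insert('j')): buffer="gjhenjnj" (len 8), cursors c1@2 c2@6 c3@8, authorship .1...2.3
After op 2 (insert('k')): buffer="gjkhenjknjk" (len 11), cursors c1@3 c2@8 c3@11, authorship .11...22.33
After op 3 (insert('u')): buffer="gjkuhenjkunjku" (len 14), cursors c1@4 c2@10 c3@14, authorship .111...222.333

Answer: 4 10 14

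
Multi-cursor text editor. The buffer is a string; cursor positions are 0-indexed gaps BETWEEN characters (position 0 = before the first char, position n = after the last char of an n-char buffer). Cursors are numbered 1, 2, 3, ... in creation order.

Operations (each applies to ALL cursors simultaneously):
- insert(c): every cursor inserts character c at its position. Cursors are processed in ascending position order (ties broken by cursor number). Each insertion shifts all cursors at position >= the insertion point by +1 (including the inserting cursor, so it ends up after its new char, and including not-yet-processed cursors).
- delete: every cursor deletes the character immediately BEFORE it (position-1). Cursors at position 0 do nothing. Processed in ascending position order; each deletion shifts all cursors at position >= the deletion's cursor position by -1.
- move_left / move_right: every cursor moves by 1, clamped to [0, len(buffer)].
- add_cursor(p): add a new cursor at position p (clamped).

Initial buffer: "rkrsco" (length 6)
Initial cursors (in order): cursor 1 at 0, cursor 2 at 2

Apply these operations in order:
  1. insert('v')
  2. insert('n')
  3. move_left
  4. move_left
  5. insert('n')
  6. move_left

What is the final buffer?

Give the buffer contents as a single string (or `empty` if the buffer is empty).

Answer: nvnrknvnrsco

Derivation:
After op 1 (insert('v')): buffer="vrkvrsco" (len 8), cursors c1@1 c2@4, authorship 1..2....
After op 2 (insert('n')): buffer="vnrkvnrsco" (len 10), cursors c1@2 c2@6, authorship 11..22....
After op 3 (move_left): buffer="vnrkvnrsco" (len 10), cursors c1@1 c2@5, authorship 11..22....
After op 4 (move_left): buffer="vnrkvnrsco" (len 10), cursors c1@0 c2@4, authorship 11..22....
After op 5 (insert('n')): buffer="nvnrknvnrsco" (len 12), cursors c1@1 c2@6, authorship 111..222....
After op 6 (move_left): buffer="nvnrknvnrsco" (len 12), cursors c1@0 c2@5, authorship 111..222....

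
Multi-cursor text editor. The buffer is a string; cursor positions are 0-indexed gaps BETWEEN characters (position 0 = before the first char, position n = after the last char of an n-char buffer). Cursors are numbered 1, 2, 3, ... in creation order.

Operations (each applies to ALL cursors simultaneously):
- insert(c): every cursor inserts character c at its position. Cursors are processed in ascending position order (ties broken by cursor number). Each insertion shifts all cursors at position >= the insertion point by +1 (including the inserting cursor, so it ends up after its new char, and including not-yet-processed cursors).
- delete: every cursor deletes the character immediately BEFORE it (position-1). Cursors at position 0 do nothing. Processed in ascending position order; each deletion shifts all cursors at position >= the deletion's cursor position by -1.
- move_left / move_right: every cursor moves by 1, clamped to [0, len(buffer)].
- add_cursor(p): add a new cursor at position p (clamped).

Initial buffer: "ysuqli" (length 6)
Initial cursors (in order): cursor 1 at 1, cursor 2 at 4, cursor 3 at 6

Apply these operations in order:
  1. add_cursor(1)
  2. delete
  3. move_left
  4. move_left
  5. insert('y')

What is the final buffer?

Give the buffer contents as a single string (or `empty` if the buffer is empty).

Answer: yyysyul

Derivation:
After op 1 (add_cursor(1)): buffer="ysuqli" (len 6), cursors c1@1 c4@1 c2@4 c3@6, authorship ......
After op 2 (delete): buffer="sul" (len 3), cursors c1@0 c4@0 c2@2 c3@3, authorship ...
After op 3 (move_left): buffer="sul" (len 3), cursors c1@0 c4@0 c2@1 c3@2, authorship ...
After op 4 (move_left): buffer="sul" (len 3), cursors c1@0 c2@0 c4@0 c3@1, authorship ...
After op 5 (insert('y')): buffer="yyysyul" (len 7), cursors c1@3 c2@3 c4@3 c3@5, authorship 124.3..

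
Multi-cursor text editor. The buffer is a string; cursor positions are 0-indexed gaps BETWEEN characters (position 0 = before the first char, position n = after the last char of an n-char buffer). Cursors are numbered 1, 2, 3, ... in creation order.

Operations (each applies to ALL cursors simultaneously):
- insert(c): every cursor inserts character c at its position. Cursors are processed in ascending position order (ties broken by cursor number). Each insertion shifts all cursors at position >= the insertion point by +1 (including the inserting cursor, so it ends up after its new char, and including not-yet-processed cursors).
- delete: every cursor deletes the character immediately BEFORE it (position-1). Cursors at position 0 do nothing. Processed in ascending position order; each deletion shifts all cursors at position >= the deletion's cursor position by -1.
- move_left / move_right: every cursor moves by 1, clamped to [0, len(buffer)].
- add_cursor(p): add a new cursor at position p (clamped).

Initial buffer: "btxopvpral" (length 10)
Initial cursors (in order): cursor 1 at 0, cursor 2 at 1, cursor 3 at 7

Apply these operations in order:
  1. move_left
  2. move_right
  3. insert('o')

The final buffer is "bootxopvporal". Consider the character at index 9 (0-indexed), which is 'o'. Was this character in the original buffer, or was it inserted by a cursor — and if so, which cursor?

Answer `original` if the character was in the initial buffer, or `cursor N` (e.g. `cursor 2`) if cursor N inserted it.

After op 1 (move_left): buffer="btxopvpral" (len 10), cursors c1@0 c2@0 c3@6, authorship ..........
After op 2 (move_right): buffer="btxopvpral" (len 10), cursors c1@1 c2@1 c3@7, authorship ..........
After op 3 (insert('o')): buffer="bootxopvporal" (len 13), cursors c1@3 c2@3 c3@10, authorship .12......3...
Authorship (.=original, N=cursor N): . 1 2 . . . . . . 3 . . .
Index 9: author = 3

Answer: cursor 3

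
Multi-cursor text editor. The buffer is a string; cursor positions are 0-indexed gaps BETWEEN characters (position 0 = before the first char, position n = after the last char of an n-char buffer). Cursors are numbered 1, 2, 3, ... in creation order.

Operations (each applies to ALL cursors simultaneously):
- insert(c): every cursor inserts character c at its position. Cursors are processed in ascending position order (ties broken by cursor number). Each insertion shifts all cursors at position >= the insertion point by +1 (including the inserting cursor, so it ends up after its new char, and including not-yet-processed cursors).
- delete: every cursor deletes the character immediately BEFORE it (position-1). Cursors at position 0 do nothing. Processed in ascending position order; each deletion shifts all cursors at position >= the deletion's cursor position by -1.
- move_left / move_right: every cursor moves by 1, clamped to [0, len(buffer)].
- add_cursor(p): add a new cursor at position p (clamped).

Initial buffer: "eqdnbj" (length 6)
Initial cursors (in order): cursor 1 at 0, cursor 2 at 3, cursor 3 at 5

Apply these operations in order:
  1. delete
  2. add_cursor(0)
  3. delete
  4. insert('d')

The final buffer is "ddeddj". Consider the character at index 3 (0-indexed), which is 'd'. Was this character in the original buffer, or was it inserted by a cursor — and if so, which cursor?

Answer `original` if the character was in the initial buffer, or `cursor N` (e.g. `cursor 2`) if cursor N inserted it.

Answer: cursor 2

Derivation:
After op 1 (delete): buffer="eqnj" (len 4), cursors c1@0 c2@2 c3@3, authorship ....
After op 2 (add_cursor(0)): buffer="eqnj" (len 4), cursors c1@0 c4@0 c2@2 c3@3, authorship ....
After op 3 (delete): buffer="ej" (len 2), cursors c1@0 c4@0 c2@1 c3@1, authorship ..
After op 4 (insert('d')): buffer="ddeddj" (len 6), cursors c1@2 c4@2 c2@5 c3@5, authorship 14.23.
Authorship (.=original, N=cursor N): 1 4 . 2 3 .
Index 3: author = 2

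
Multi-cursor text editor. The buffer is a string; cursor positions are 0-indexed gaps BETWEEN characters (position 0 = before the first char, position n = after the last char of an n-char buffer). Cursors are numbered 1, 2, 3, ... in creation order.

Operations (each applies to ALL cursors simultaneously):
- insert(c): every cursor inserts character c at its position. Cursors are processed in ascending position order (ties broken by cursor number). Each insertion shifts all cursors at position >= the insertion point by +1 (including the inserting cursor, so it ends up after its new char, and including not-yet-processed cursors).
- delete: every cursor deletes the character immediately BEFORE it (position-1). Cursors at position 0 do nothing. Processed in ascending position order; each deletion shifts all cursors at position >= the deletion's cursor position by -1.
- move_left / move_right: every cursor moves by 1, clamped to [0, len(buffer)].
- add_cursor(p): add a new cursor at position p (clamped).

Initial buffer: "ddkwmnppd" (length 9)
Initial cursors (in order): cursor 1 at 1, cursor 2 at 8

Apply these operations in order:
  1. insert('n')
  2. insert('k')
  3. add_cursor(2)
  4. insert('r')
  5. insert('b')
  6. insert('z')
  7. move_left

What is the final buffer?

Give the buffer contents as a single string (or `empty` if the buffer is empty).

After op 1 (insert('n')): buffer="dndkwmnppnd" (len 11), cursors c1@2 c2@10, authorship .1.......2.
After op 2 (insert('k')): buffer="dnkdkwmnppnkd" (len 13), cursors c1@3 c2@12, authorship .11.......22.
After op 3 (add_cursor(2)): buffer="dnkdkwmnppnkd" (len 13), cursors c3@2 c1@3 c2@12, authorship .11.......22.
After op 4 (insert('r')): buffer="dnrkrdkwmnppnkrd" (len 16), cursors c3@3 c1@5 c2@15, authorship .1311.......222.
After op 5 (insert('b')): buffer="dnrbkrbdkwmnppnkrbd" (len 19), cursors c3@4 c1@7 c2@18, authorship .133111.......2222.
After op 6 (insert('z')): buffer="dnrbzkrbzdkwmnppnkrbzd" (len 22), cursors c3@5 c1@9 c2@21, authorship .13331111.......22222.
After op 7 (move_left): buffer="dnrbzkrbzdkwmnppnkrbzd" (len 22), cursors c3@4 c1@8 c2@20, authorship .13331111.......22222.

Answer: dnrbzkrbzdkwmnppnkrbzd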